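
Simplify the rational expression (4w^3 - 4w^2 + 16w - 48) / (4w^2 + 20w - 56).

(w^2 + w + 6)/(w + 7)

Repeated division with remainder:
  4w^3 - 4w^2 + 16w - 48 = (w - 6)(4w^2 + 20w - 56) + (192w - 384)
  4w^2 + 20w - 56 = ((1/48)w + 7/48)(192w - 384) + (0)
Last nonzero remainder: 192w - 384. Dividing through by 192 gives the monic gcd w - 2.
Cancel w - 2 from numerator and denominator to get the reduced form.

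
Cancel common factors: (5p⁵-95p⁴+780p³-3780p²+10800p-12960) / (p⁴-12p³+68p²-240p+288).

By polynomial division,
  5p⁵-95p⁴+780p³-3780p²+10800p-12960 = (5p-35)(p⁴-12p³+68p²-240p+288) + (20p³-200p²+960p-2880)
  p⁴-12p³+68p²-240p+288 = ((1/20)p-1/10)(20p³-200p²+960p-2880) + (0)
Last nonzero remainder: 20p³-200p²+960p-2880. Dividing through by 20 gives the monic gcd p³-10p²+48p-144.
Cancel p³-10p²+48p-144 from numerator and denominator to get the reduced form.

(5p²-45p+90)/(p-2)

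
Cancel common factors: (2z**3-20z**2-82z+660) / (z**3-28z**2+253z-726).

(2z**2+2z-60)/(z**2-17z+66)

Euclidean algorithm in ℚ[z]:
  2z**3-20z**2-82z+660 = (2)(z**3-28z**2+253z-726) + (36z**2-588z+2112)
  z**3-28z**2+253z-726 = ((1/36)z-35/108)(36z**2-588z+2112) + ((34/9)z-374/9)
  36z**2-588z+2112 = ((162/17)z-864/17)((34/9)z-374/9) + (0)
Last nonzero remainder: (34/9)z-374/9. Dividing through by 34/9 gives the monic gcd z-11.
Cancel z-11 from numerator and denominator to get the reduced form.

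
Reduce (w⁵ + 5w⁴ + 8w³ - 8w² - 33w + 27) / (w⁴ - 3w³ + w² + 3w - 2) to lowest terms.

(w³ + 7w² + 21w + 27)/(w² - w - 2)

Apply the Euclidean algorithm:
  w⁵ + 5w⁴ + 8w³ - 8w² - 33w + 27 = (w + 8)(w⁴ - 3w³ + w² + 3w - 2) + (31w³ - 19w² - 55w + 43)
  w⁴ - 3w³ + w² + 3w - 2 = ((1/31)w - 74/961)(31w³ - 19w² - 55w + 43) + ((1260/961)w² - (2520/961)w + 1260/961)
  31w³ - 19w² - 55w + 43 = ((29791/1260)w + 41323/1260)((1260/961)w² - (2520/961)w + 1260/961) + (0)
Last nonzero remainder: (1260/961)w² - (2520/961)w + 1260/961. Dividing through by 1260/961 gives the monic gcd w² - 2w + 1.
Cancel w² - 2w + 1 from numerator and denominator to get the reduced form.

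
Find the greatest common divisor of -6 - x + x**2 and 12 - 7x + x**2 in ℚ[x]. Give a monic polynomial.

-3 + x

Euclidean algorithm in ℚ[x]:
  x**2 - x - 6 = (x**2 - 7x + 12) + (6x - 18)
  x**2 - 7x + 12 = ((1/6)x - 2/3)(6x - 18) + (0)
Last nonzero remainder: 6x - 18. Dividing through by 6 gives the monic gcd x - 3.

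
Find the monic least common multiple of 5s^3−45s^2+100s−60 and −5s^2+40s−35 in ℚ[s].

s^4−16s^3+83s^2−152s+84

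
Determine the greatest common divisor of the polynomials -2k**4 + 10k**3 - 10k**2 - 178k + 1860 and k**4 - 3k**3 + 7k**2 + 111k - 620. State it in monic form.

k**3 + k**2 + 11k + 155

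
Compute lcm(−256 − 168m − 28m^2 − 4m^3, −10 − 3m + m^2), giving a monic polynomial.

−320 − 146m + 7m^2 + 2m^3 + m^4

By polynomial division,
  −4m^3 − 28m^2 − 168m − 256 = (−4m − 40)(m^2 − 3m − 10) + (−328m − 656)
  m^2 − 3m − 10 = (−(1/328)m + 5/328)(−328m − 656) + (0)
Last nonzero remainder: −328m − 656. Dividing through by −328 gives the monic gcd m + 2.
Then lcm(f, g) = f·g / gcd(f, g); expanding and making the result monic gives the answer.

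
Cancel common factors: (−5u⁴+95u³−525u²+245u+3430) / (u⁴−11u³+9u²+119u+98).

Repeated division with remainder:
  −5u⁴+95u³−525u²+245u+3430 = (−5)(u⁴−11u³+9u²+119u+98) + (40u³−480u²+840u+3920)
  u⁴−11u³+9u²+119u+98 = ((1/40)u+1/40)(40u³−480u²+840u+3920) + (0)
Last nonzero remainder: 40u³−480u²+840u+3920. Dividing through by 40 gives the monic gcd u³−12u²+21u+98.
Cancel u³−12u²+21u+98 from numerator and denominator to get the reduced form.

(−5u+35)/(u+1)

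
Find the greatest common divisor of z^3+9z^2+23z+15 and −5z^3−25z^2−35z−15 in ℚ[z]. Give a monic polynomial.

z^2+4z+3

Apply the Euclidean algorithm:
  z^3+9z^2+23z+15 = (−1/5)(−5z^3−25z^2−35z−15) + (4z^2+16z+12)
  −5z^3−25z^2−35z−15 = (−(5/4)z−5/4)(4z^2+16z+12) + (0)
Last nonzero remainder: 4z^2+16z+12. Dividing through by 4 gives the monic gcd z^2+4z+3.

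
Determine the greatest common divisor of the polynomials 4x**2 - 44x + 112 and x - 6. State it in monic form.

Apply the Euclidean algorithm:
  4x**2 - 44x + 112 = (4x - 20)(x - 6) + (-8)
  x - 6 = (-(1/8)x + 3/4)(-8) + (0)
The last nonzero remainder is the constant -8, so the polynomials are coprime and gcd = 1.

1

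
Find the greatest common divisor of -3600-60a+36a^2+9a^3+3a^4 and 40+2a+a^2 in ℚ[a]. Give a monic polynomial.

40+2a+a^2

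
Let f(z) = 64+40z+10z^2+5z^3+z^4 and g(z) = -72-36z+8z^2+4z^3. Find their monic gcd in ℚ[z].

2+z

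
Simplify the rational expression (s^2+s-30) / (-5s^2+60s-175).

Euclidean algorithm in ℚ[s]:
  s^2+s-30 = (-1/5)(-5s^2+60s-175) + (13s-65)
  -5s^2+60s-175 = (-(5/13)s+35/13)(13s-65) + (0)
Last nonzero remainder: 13s-65. Dividing through by 13 gives the monic gcd s-5.
Cancel s-5 from numerator and denominator to get the reduced form.

(-s-6)/(5s-35)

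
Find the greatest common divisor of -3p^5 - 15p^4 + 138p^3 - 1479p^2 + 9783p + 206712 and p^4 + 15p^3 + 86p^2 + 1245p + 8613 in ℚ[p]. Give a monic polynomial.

p^3 + 6p^2 + 32p + 957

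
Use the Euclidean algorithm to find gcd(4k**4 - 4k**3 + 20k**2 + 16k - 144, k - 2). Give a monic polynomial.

Euclidean algorithm in ℚ[k]:
  4k**4 - 4k**3 + 20k**2 + 16k - 144 = (4k**3 + 4k**2 + 28k + 72)(k - 2) + (0)
The last nonzero remainder k - 2 is already monic.

k - 2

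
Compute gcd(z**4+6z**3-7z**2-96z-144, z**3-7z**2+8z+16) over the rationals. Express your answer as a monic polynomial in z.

z-4

By polynomial division,
  z**4+6z**3-7z**2-96z-144 = (z+13)(z**3-7z**2+8z+16) + (76z**2-216z-352)
  z**3-7z**2+8z+16 = ((1/76)z-79/1444)(76z**2-216z-352) + ((294/361)z-1176/361)
  76z**2-216z-352 = ((13718/147)z+15884/147)((294/361)z-1176/361) + (0)
Last nonzero remainder: (294/361)z-1176/361. Dividing through by 294/361 gives the monic gcd z-4.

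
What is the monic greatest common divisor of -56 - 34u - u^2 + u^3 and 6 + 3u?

Apply the Euclidean algorithm:
  u^3 - u^2 - 34u - 56 = ((1/3)u^2 - u - 28/3)(3u + 6) + (0)
Last nonzero remainder: 3u + 6. Dividing through by 3 gives the monic gcd u + 2.

2 + u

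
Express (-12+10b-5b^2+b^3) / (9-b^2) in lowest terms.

(-4+2b-b^2)/(3+b)

Euclidean algorithm in ℚ[b]:
  b^3-5b^2+10b-12 = (-b+5)(-b^2+9) + (19b-57)
  -b^2+9 = (-(1/19)b-3/19)(19b-57) + (0)
Last nonzero remainder: 19b-57. Dividing through by 19 gives the monic gcd b-3.
Cancel b-3 from numerator and denominator to get the reduced form.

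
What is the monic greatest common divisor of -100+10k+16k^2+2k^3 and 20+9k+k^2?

5+k

Apply the Euclidean algorithm:
  2k^3+16k^2+10k-100 = (2k-2)(k^2+9k+20) + (-12k-60)
  k^2+9k+20 = (-(1/12)k-1/3)(-12k-60) + (0)
Last nonzero remainder: -12k-60. Dividing through by -12 gives the monic gcd k+5.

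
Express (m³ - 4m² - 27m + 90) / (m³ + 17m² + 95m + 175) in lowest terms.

(m² - 9m + 18)/(m² + 12m + 35)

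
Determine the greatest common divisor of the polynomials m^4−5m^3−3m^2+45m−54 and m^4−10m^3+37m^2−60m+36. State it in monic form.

m^3−8m^2+21m−18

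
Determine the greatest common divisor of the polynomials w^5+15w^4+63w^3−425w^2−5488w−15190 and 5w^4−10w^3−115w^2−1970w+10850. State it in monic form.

Euclidean algorithm in ℚ[w]:
  w^5+15w^4+63w^3−425w^2−5488w−15190 = ((1/5)w+17/5)(5w^4−10w^3−115w^2−1970w+10850) + (120w^3+360w^2−960w−52080)
  5w^4−10w^3−115w^2−1970w+10850 = ((1/24)w−5/24)(120w^3+360w^2−960w−52080) + (0)
Last nonzero remainder: 120w^3+360w^2−960w−52080. Dividing through by 120 gives the monic gcd w^3+3w^2−8w−434.

w^3+3w^2−8w−434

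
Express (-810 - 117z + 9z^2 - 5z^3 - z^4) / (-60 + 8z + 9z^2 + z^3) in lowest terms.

(-27 + 6z - z^2)/(-2 + z)

By polynomial division,
  -z^4 - 5z^3 + 9z^2 - 117z - 810 = (-z + 4)(z^3 + 9z^2 + 8z - 60) + (-19z^2 - 209z - 570)
  z^3 + 9z^2 + 8z - 60 = (-(1/19)z + 2/19)(-19z^2 - 209z - 570) + (0)
Last nonzero remainder: -19z^2 - 209z - 570. Dividing through by -19 gives the monic gcd z^2 + 11z + 30.
Cancel z^2 + 11z + 30 from numerator and denominator to get the reduced form.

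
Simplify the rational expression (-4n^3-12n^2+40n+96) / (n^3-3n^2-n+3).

Euclidean algorithm in ℚ[n]:
  -4n^3-12n^2+40n+96 = (-4)(n^3-3n^2-n+3) + (-24n^2+36n+108)
  n^3-3n^2-n+3 = (-(1/24)n+1/16)(-24n^2+36n+108) + ((5/4)n-15/4)
  -24n^2+36n+108 = (-(96/5)n-144/5)((5/4)n-15/4) + (0)
Last nonzero remainder: (5/4)n-15/4. Dividing through by 5/4 gives the monic gcd n-3.
Cancel n-3 from numerator and denominator to get the reduced form.

(-4n^2-24n-32)/(n^2-1)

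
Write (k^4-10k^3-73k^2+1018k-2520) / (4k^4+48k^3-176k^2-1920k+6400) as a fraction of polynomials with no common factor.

(k^2-16k+63)/(4k^2+24k-160)

By polynomial division,
  k^4-10k^3-73k^2+1018k-2520 = (1/4)(4k^4+48k^3-176k^2-1920k+6400) + (-22k^3-29k^2+1498k-4120)
  4k^4+48k^3-176k^2-1920k+6400 = (-(2/11)k-235/121)(-22k^3-29k^2+1498k-4120) + ((4845/121)k^2+(29070/121)k-193800/121)
  -22k^3-29k^2+1498k-4120 = (-(2662/4845)k+12463/4845)((4845/121)k^2+(29070/121)k-193800/121) + (0)
Last nonzero remainder: (4845/121)k^2+(29070/121)k-193800/121. Dividing through by 4845/121 gives the monic gcd k^2+6k-40.
Cancel k^2+6k-40 from numerator and denominator to get the reduced form.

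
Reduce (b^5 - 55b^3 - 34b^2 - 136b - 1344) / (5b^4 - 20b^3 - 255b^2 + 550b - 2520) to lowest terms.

(b^2 - 5b - 24)/(5b - 45)

Repeated division with remainder:
  b^5 - 55b^3 - 34b^2 - 136b - 1344 = ((1/5)b + 4/5)(5b^4 - 20b^3 - 255b^2 + 550b - 2520) + (12b^3 + 60b^2 - 72b + 672)
  5b^4 - 20b^3 - 255b^2 + 550b - 2520 = ((5/12)b - 15/4)(12b^3 + 60b^2 - 72b + 672) + (0)
Last nonzero remainder: 12b^3 + 60b^2 - 72b + 672. Dividing through by 12 gives the monic gcd b^3 + 5b^2 - 6b + 56.
Cancel b^3 + 5b^2 - 6b + 56 from numerator and denominator to get the reduced form.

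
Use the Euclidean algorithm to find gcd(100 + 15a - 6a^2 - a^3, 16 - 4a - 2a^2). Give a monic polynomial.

1

Apply the Euclidean algorithm:
  -a^3 - 6a^2 + 15a + 100 = ((1/2)a + 2)(-2a^2 - 4a + 16) + (15a + 68)
  -2a^2 - 4a + 16 = (-(2/15)a + 76/225)(15a + 68) + (-1568/225)
  15a + 68 = (-(3375/1568)a - 3825/392)(-1568/225) + (0)
The last nonzero remainder is the constant -1568/225, so the polynomials are coprime and gcd = 1.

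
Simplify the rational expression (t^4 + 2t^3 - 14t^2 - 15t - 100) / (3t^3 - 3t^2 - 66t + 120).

(t^2 + t + 5)/(3t - 6)

Apply the Euclidean algorithm:
  t^4 + 2t^3 - 14t^2 - 15t - 100 = ((1/3)t + 1)(3t^3 - 3t^2 - 66t + 120) + (11t^2 + 11t - 220)
  3t^3 - 3t^2 - 66t + 120 = ((3/11)t - 6/11)(11t^2 + 11t - 220) + (0)
Last nonzero remainder: 11t^2 + 11t - 220. Dividing through by 11 gives the monic gcd t^2 + t - 20.
Cancel t^2 + t - 20 from numerator and denominator to get the reduced form.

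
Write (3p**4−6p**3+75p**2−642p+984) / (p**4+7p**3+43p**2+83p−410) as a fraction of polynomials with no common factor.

(3p−12)/(p+5)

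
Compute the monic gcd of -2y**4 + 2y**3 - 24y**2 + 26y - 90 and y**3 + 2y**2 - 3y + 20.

y**2 - 2y + 5

Euclidean algorithm in ℚ[y]:
  -2y**4 + 2y**3 - 24y**2 + 26y - 90 = (-2y + 6)(y**3 + 2y**2 - 3y + 20) + (-42y**2 + 84y - 210)
  y**3 + 2y**2 - 3y + 20 = (-(1/42)y - 2/21)(-42y**2 + 84y - 210) + (0)
Last nonzero remainder: -42y**2 + 84y - 210. Dividing through by -42 gives the monic gcd y**2 - 2y + 5.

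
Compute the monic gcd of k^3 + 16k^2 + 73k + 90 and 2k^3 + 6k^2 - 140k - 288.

Euclidean algorithm in ℚ[k]:
  k^3 + 16k^2 + 73k + 90 = (1/2)(2k^3 + 6k^2 - 140k - 288) + (13k^2 + 143k + 234)
  2k^3 + 6k^2 - 140k - 288 = ((2/13)k - 16/13)(13k^2 + 143k + 234) + (0)
Last nonzero remainder: 13k^2 + 143k + 234. Dividing through by 13 gives the monic gcd k^2 + 11k + 18.

k^2 + 11k + 18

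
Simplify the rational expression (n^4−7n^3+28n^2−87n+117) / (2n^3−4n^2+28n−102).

(n^3−4n^2+16n−39)/(2n^2+2n+34)

Apply the Euclidean algorithm:
  n^4−7n^3+28n^2−87n+117 = ((1/2)n−5/2)(2n^3−4n^2+28n−102) + (4n^2+34n−138)
  2n^3−4n^2+28n−102 = ((1/2)n−21/4)(4n^2+34n−138) + ((551/2)n−1653/2)
  4n^2+34n−138 = ((8/551)n+92/551)((551/2)n−1653/2) + (0)
Last nonzero remainder: (551/2)n−1653/2. Dividing through by 551/2 gives the monic gcd n−3.
Cancel n−3 from numerator and denominator to get the reduced form.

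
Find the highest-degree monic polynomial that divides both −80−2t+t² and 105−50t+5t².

1

By polynomial division,
  t²−2t−80 = (1/5)(5t²−50t+105) + (8t−101)
  5t²−50t+105 = ((5/8)t+105/64)(8t−101) + (17325/64)
  8t−101 = ((512/17325)t−6464/17325)(17325/64) + (0)
The last nonzero remainder is the constant 17325/64, so the polynomials are coprime and gcd = 1.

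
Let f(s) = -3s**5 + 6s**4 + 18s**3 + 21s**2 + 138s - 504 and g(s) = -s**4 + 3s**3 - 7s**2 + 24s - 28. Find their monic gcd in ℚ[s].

s**3 - s**2 + 5s - 14

Apply the Euclidean algorithm:
  -3s**5 + 6s**4 + 18s**3 + 21s**2 + 138s - 504 = (3s + 3)(-s**4 + 3s**3 - 7s**2 + 24s - 28) + (30s**3 - 30s**2 + 150s - 420)
  -s**4 + 3s**3 - 7s**2 + 24s - 28 = (-(1/30)s + 1/15)(30s**3 - 30s**2 + 150s - 420) + (0)
Last nonzero remainder: 30s**3 - 30s**2 + 150s - 420. Dividing through by 30 gives the monic gcd s**3 - s**2 + 5s - 14.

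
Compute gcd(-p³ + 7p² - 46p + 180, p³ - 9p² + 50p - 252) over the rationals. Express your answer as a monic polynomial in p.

Repeated division with remainder:
  -p³ + 7p² - 46p + 180 = (-1)(p³ - 9p² + 50p - 252) + (-2p² + 4p - 72)
  p³ - 9p² + 50p - 252 = (-(1/2)p + 7/2)(-2p² + 4p - 72) + (0)
Last nonzero remainder: -2p² + 4p - 72. Dividing through by -2 gives the monic gcd p² - 2p + 36.

p² - 2p + 36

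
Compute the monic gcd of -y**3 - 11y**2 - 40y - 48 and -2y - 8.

y + 4

Repeated division with remainder:
  -y**3 - 11y**2 - 40y - 48 = ((1/2)y**2 + (7/2)y + 6)(-2y - 8) + (0)
Last nonzero remainder: -2y - 8. Dividing through by -2 gives the monic gcd y + 4.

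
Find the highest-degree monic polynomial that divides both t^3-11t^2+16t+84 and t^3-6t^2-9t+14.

t^2-5t-14

Apply the Euclidean algorithm:
  t^3-11t^2+16t+84 = (t^3-6t^2-9t+14) + (-5t^2+25t+70)
  t^3-6t^2-9t+14 = (-(1/5)t+1/5)(-5t^2+25t+70) + (0)
Last nonzero remainder: -5t^2+25t+70. Dividing through by -5 gives the monic gcd t^2-5t-14.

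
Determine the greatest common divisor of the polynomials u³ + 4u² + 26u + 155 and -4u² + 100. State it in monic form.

u + 5

By polynomial division,
  u³ + 4u² + 26u + 155 = (-(1/4)u - 1)(-4u² + 100) + (51u + 255)
  -4u² + 100 = (-(4/51)u + 20/51)(51u + 255) + (0)
Last nonzero remainder: 51u + 255. Dividing through by 51 gives the monic gcd u + 5.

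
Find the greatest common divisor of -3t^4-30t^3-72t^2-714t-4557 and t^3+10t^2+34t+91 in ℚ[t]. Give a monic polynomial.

By polynomial division,
  -3t^4-30t^3-72t^2-714t-4557 = (-3t)(t^3+10t^2+34t+91) + (30t^2-441t-4557)
  t^3+10t^2+34t+91 = ((1/30)t+247/300)(30t^2-441t-4557) + ((54899/100)t+384293/100)
  30t^2-441t-4557 = ((3000/54899)t-65100/54899)((54899/100)t+384293/100) + (0)
Last nonzero remainder: (54899/100)t+384293/100. Dividing through by 54899/100 gives the monic gcd t+7.

t+7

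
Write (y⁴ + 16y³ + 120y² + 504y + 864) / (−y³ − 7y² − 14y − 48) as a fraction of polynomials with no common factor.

(−y³ − 10y² − 60y − 144)/(y² + y + 8)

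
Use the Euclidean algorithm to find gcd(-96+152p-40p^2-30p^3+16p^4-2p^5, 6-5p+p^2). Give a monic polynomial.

6-5p+p^2

Repeated division with remainder:
  -2p^5+16p^4-30p^3-40p^2+152p-96 = (-2p^3+6p^2+12p-16)(p^2-5p+6) + (0)
The last nonzero remainder p^2-5p+6 is already monic.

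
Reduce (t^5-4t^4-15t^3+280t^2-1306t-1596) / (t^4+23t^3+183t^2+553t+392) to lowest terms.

(t^3-12t^2+74t-228)/(t^2+15t+56)

Apply the Euclidean algorithm:
  t^5-4t^4-15t^3+280t^2-1306t-1596 = (t-27)(t^4+23t^3+183t^2+553t+392) + (423t^3+4668t^2+13233t+8988)
  t^4+23t^3+183t^2+553t+392 = ((1/423)t+1687/59643)(423t^3+4668t^2+13233t+8988) + ((391300/19881)t^2+(3130400/19881)t+2739100/19881)
  423t^3+4668t^2+13233t+8988 = ((8409663/391300)t+6381801/97825)((391300/19881)t^2+(3130400/19881)t+2739100/19881) + (0)
Last nonzero remainder: (391300/19881)t^2+(3130400/19881)t+2739100/19881. Dividing through by 391300/19881 gives the monic gcd t^2+8t+7.
Cancel t^2+8t+7 from numerator and denominator to get the reduced form.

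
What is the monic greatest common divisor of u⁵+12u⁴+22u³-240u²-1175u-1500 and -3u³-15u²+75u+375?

u³+5u²-25u-125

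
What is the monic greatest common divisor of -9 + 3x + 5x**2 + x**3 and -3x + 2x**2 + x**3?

-3 + 2x + x**2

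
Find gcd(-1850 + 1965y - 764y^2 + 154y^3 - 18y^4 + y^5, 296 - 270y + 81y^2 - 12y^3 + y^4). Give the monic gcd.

-74 + 49y - 8y^2 + y^3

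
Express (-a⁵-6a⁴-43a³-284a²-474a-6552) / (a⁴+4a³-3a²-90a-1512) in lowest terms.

(-a²+4a-26)/(a-6)

Euclidean algorithm in ℚ[a]:
  -a⁵-6a⁴-43a³-284a²-474a-6552 = (-a-2)(a⁴+4a³-3a²-90a-1512) + (-38a³-380a²-2166a-9576)
  a⁴+4a³-3a²-90a-1512 = (-(1/38)a+3/19)(-38a³-380a²-2166a-9576) + (0)
Last nonzero remainder: -38a³-380a²-2166a-9576. Dividing through by -38 gives the monic gcd a³+10a²+57a+252.
Cancel a³+10a²+57a+252 from numerator and denominator to get the reduced form.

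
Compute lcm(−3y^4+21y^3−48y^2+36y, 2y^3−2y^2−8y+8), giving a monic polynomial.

y^6−6y^5+7y^4+18y^3−44y^2+24y

By polynomial division,
  −3y^4+21y^3−48y^2+36y = (−(3/2)y+9)(2y^3−2y^2−8y+8) + (−42y^2+120y−72)
  2y^3−2y^2−8y+8 = (−(1/21)y−13/147)(−42y^2+120y−72) + (−(40/49)y+80/49)
  −42y^2+120y−72 = ((1029/20)y−441/10)(−(40/49)y+80/49) + (0)
Last nonzero remainder: −(40/49)y+80/49. Dividing through by −40/49 gives the monic gcd y−2.
Then lcm(f, g) = f·g / gcd(f, g); expanding and making the result monic gives the answer.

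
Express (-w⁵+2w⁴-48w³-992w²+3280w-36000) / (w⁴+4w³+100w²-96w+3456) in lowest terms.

(-w³-2w²-20w-1000)/(w²+8w+96)

By polynomial division,
  -w⁵+2w⁴-48w³-992w²+3280w-36000 = (-w+6)(w⁴+4w³+100w²-96w+3456) + (28w³-1688w²+7312w-56736)
  w⁴+4w³+100w²-96w+3456 = ((1/28)w+225/98)(28w³-1688w²+7312w-56736) + ((182004/49)w²-(728016/49)w+6552144/49)
  28w³-1688w²+7312w-56736 = ((343/45501)w-19306/45501)((182004/49)w²-(728016/49)w+6552144/49) + (0)
Last nonzero remainder: (182004/49)w²-(728016/49)w+6552144/49. Dividing through by 182004/49 gives the monic gcd w²-4w+36.
Cancel w²-4w+36 from numerator and denominator to get the reduced form.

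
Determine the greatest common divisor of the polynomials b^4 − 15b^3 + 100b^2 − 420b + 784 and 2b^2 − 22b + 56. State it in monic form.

By polynomial division,
  b^4 − 15b^3 + 100b^2 − 420b + 784 = ((1/2)b^2 − 2b + 14)(2b^2 − 22b + 56) + (0)
Last nonzero remainder: 2b^2 − 22b + 56. Dividing through by 2 gives the monic gcd b^2 − 11b + 28.

b^2 − 11b + 28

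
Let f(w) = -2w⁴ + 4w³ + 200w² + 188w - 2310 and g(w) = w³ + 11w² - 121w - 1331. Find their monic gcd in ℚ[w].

w - 11

By polynomial division,
  -2w⁴ + 4w³ + 200w² + 188w - 2310 = (-2w + 26)(w³ + 11w² - 121w - 1331) + (-328w² + 672w + 32296)
  w³ + 11w² - 121w - 1331 = (-(1/328)w - 535/13448)(-328w² + 672w + 32296) + ((7056/1681)w - 77616/1681)
  -328w² + 672w + 32296 = (-(68921/882)w - 616927/882)((7056/1681)w - 77616/1681) + (0)
Last nonzero remainder: (7056/1681)w - 77616/1681. Dividing through by 7056/1681 gives the monic gcd w - 11.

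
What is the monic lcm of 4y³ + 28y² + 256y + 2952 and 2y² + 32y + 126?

Repeated division with remainder:
  4y³ + 28y² + 256y + 2952 = (2y - 18)(2y² + 32y + 126) + (580y + 5220)
  2y² + 32y + 126 = ((1/290)y + 7/290)(580y + 5220) + (0)
Last nonzero remainder: 580y + 5220. Dividing through by 580 gives the monic gcd y + 9.
Then lcm(f, g) = f·g / gcd(f, g); expanding and making the result monic gives the answer.

y⁴ + 14y³ + 113y² + 1186y + 5166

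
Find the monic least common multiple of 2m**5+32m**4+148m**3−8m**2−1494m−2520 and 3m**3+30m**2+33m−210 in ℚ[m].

m**6+14m**5+42m**4−152m**3−739m**2+234m+2520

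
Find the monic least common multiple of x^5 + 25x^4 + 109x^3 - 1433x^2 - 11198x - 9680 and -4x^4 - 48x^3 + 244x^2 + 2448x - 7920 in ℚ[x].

x^7 + 16x^6 - 98x^5 - 1964x^4 + 3661x^3 + 65308x^2 - 114444x - 174240

Apply the Euclidean algorithm:
  x^5 + 25x^4 + 109x^3 - 1433x^2 - 11198x - 9680 = (-(1/4)x - 13/4)(-4x^4 - 48x^3 + 244x^2 + 2448x - 7920) + (14x^3 - 28x^2 - 5222x - 35420)
  -4x^4 - 48x^3 + 244x^2 + 2448x - 7920 = (-(2/7)x - 4)(14x^3 - 28x^2 - 5222x - 35420) + (-1360x^2 - 28560x - 149600)
  14x^3 - 28x^2 - 5222x - 35420 = (-(7/680)x + 161/680)(-1360x^2 - 28560x - 149600) + (0)
Last nonzero remainder: -1360x^2 - 28560x - 149600. Dividing through by -1360 gives the monic gcd x^2 + 21x + 110.
Then lcm(f, g) = f·g / gcd(f, g); expanding and making the result monic gives the answer.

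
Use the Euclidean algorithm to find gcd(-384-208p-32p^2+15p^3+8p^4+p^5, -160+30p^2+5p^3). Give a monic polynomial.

By polynomial division,
  p^5+8p^4+15p^3-32p^2-208p-384 = ((1/5)p^2+(2/5)p+3/5)(5p^3+30p^2-160) + (-18p^2-144p-288)
  5p^3+30p^2-160 = (-(5/18)p+5/9)(-18p^2-144p-288) + (0)
Last nonzero remainder: -18p^2-144p-288. Dividing through by -18 gives the monic gcd p^2+8p+16.

16+8p+p^2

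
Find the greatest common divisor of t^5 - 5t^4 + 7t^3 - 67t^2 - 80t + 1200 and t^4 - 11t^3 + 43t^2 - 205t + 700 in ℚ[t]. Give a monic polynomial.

t^3 - 4t^2 + 15t - 100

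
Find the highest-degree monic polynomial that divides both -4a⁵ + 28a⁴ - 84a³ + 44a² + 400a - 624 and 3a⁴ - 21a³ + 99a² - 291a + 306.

Euclidean algorithm in ℚ[a]:
  -4a⁵ + 28a⁴ - 84a³ + 44a² + 400a - 624 = (-(4/3)a)(3a⁴ - 21a³ + 99a² - 291a + 306) + (48a³ - 344a² + 808a - 624)
  3a⁴ - 21a³ + 99a² - 291a + 306 = ((1/16)a + 1/96)(48a³ - 344a² + 808a - 624) + ((625/12)a² - (3125/12)a + 625/2)
  48a³ - 344a² + 808a - 624 = ((576/625)a - 1248/625)((625/12)a² - (3125/12)a + 625/2) + (0)
Last nonzero remainder: (625/12)a² - (3125/12)a + 625/2. Dividing through by 625/12 gives the monic gcd a² - 5a + 6.

a² - 5a + 6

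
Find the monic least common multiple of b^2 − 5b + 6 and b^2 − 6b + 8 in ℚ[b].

b^3 − 9b^2 + 26b − 24

Euclidean algorithm in ℚ[b]:
  b^2 − 5b + 6 = (b^2 − 6b + 8) + (b − 2)
  b^2 − 6b + 8 = (b − 4)(b − 2) + (0)
The last nonzero remainder b − 2 is already monic.
Then lcm(f, g) = f·g / gcd(f, g); expanding and making the result monic gives the answer.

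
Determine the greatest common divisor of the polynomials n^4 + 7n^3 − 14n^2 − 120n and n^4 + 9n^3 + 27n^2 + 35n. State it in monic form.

Repeated division with remainder:
  n^4 + 7n^3 − 14n^2 − 120n = (n^4 + 9n^3 + 27n^2 + 35n) + (−2n^3 − 41n^2 − 155n)
  n^4 + 9n^3 + 27n^2 + 35n = (−(1/2)n + 23/4)(−2n^3 − 41n^2 − 155n) + ((741/4)n^2 + (3705/4)n)
  −2n^3 − 41n^2 − 155n = (−(8/741)n − 124/741)((741/4)n^2 + (3705/4)n) + (0)
Last nonzero remainder: (741/4)n^2 + (3705/4)n. Dividing through by 741/4 gives the monic gcd n^2 + 5n.

n^2 + 5n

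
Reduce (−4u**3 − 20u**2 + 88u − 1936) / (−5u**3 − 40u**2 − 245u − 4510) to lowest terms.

(4u**2 − 24u + 176)/(5u**2 − 15u + 410)

Apply the Euclidean algorithm:
  −4u**3 − 20u**2 + 88u − 1936 = (4/5)(−5u**3 − 40u**2 − 245u − 4510) + (12u**2 + 284u + 1672)
  −5u**3 − 40u**2 − 245u − 4510 = (−(5/12)u + 235/36)(12u**2 + 284u + 1672) + (−(12620/9)u − 138820/9)
  12u**2 + 284u + 1672 = (−(27/3155)u − 342/3155)(−(12620/9)u − 138820/9) + (0)
Last nonzero remainder: −(12620/9)u − 138820/9. Dividing through by −12620/9 gives the monic gcd u + 11.
Cancel u + 11 from numerator and denominator to get the reduced form.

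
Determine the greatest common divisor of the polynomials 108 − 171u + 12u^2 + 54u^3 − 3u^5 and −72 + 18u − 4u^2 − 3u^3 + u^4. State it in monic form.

−12 − u + u^2

Euclidean algorithm in ℚ[u]:
  −3u^5 + 54u^3 + 12u^2 − 171u + 108 = (−3u − 9)(u^4 − 3u^3 − 4u^2 + 18u − 72) + (15u^3 + 30u^2 − 225u − 540)
  u^4 − 3u^3 − 4u^2 + 18u − 72 = ((1/15)u − 1/3)(15u^3 + 30u^2 − 225u − 540) + (21u^2 − 21u − 252)
  15u^3 + 30u^2 − 225u − 540 = ((5/7)u + 15/7)(21u^2 − 21u − 252) + (0)
Last nonzero remainder: 21u^2 − 21u − 252. Dividing through by 21 gives the monic gcd u^2 − u − 12.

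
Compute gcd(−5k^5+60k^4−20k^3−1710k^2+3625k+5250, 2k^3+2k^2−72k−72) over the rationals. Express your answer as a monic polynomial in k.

k^2−5k−6

Euclidean algorithm in ℚ[k]:
  −5k^5+60k^4−20k^3−1710k^2+3625k+5250 = (−(5/2)k^2+(65/2)k−265/2)(2k^3+2k^2−72k−72) + (715k^2−3575k−4290)
  2k^3+2k^2−72k−72 = ((2/715)k+12/715)(715k^2−3575k−4290) + (0)
Last nonzero remainder: 715k^2−3575k−4290. Dividing through by 715 gives the monic gcd k^2−5k−6.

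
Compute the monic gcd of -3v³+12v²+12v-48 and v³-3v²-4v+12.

v²-4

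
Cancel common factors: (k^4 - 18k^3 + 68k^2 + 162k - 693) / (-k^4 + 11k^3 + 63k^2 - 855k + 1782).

(-k^2 + 4k + 21)/(k^2 + 3k - 54)

Repeated division with remainder:
  k^4 - 18k^3 + 68k^2 + 162k - 693 = (-1)(-k^4 + 11k^3 + 63k^2 - 855k + 1782) + (-7k^3 + 131k^2 - 693k + 1089)
  -k^4 + 11k^3 + 63k^2 - 855k + 1782 = ((1/7)k + 54/49)(-7k^3 + 131k^2 - 693k + 1089) + ((864/49)k^2 - (1728/7)k + 28512/49)
  -7k^3 + 131k^2 - 693k + 1089 = (-(343/864)k + 539/288)((864/49)k^2 - (1728/7)k + 28512/49) + (0)
Last nonzero remainder: (864/49)k^2 - (1728/7)k + 28512/49. Dividing through by 864/49 gives the monic gcd k^2 - 14k + 33.
Cancel k^2 - 14k + 33 from numerator and denominator to get the reduced form.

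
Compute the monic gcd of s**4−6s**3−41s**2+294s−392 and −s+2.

Euclidean algorithm in ℚ[s]:
  s**4−6s**3−41s**2+294s−392 = (−s**3+4s**2+49s−196)(−s+2) + (0)
Last nonzero remainder: −s+2. Dividing through by −1 gives the monic gcd s−2.

s−2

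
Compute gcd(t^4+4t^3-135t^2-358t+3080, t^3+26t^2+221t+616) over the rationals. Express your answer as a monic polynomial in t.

t^2+18t+77

By polynomial division,
  t^4+4t^3-135t^2-358t+3080 = (t-22)(t^3+26t^2+221t+616) + (216t^2+3888t+16632)
  t^3+26t^2+221t+616 = ((1/216)t+1/27)(216t^2+3888t+16632) + (0)
Last nonzero remainder: 216t^2+3888t+16632. Dividing through by 216 gives the monic gcd t^2+18t+77.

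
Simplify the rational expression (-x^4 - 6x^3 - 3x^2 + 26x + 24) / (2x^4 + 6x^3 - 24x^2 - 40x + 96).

Repeated division with remainder:
  -x^4 - 6x^3 - 3x^2 + 26x + 24 = (-1/2)(2x^4 + 6x^3 - 24x^2 - 40x + 96) + (-3x^3 - 15x^2 + 6x + 72)
  2x^4 + 6x^3 - 24x^2 - 40x + 96 = (-(2/3)x + 4/3)(-3x^3 - 15x^2 + 6x + 72) + (0)
Last nonzero remainder: -3x^3 - 15x^2 + 6x + 72. Dividing through by -3 gives the monic gcd x^3 + 5x^2 - 2x - 24.
Cancel x^3 + 5x^2 - 2x - 24 from numerator and denominator to get the reduced form.

(-x - 1)/(2x - 4)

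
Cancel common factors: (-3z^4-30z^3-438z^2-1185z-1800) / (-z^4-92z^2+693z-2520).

Repeated division with remainder:
  -3z^4-30z^3-438z^2-1185z-1800 = (3)(-z^4-92z^2+693z-2520) + (-30z^3-162z^2-3264z+5760)
  -z^4-92z^2+693z-2520 = ((1/30)z-9/50)(-30z^3-162z^2-3264z+5760) + (-(309/25)z^2-(2163/25)z-7416/5)
  -30z^3-162z^2-3264z+5760 = ((250/103)z-400/103)(-(309/25)z^2-(2163/25)z-7416/5) + (0)
Last nonzero remainder: -(309/25)z^2-(2163/25)z-7416/5. Dividing through by -309/25 gives the monic gcd z^2+7z+120.
Cancel z^2+7z+120 from numerator and denominator to get the reduced form.

(3z^2+9z+15)/(z^2-7z+21)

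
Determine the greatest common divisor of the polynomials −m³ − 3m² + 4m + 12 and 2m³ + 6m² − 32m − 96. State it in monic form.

Euclidean algorithm in ℚ[m]:
  −m³ − 3m² + 4m + 12 = (−1/2)(2m³ + 6m² − 32m − 96) + (−12m − 36)
  2m³ + 6m² − 32m − 96 = (−(1/6)m² + 8/3)(−12m − 36) + (0)
Last nonzero remainder: −12m − 36. Dividing through by −12 gives the monic gcd m + 3.

m + 3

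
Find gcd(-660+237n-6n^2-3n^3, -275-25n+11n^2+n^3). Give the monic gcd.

-55+6n+n^2

Repeated division with remainder:
  -3n^3-6n^2+237n-660 = (-3)(n^3+11n^2-25n-275) + (27n^2+162n-1485)
  n^3+11n^2-25n-275 = ((1/27)n+5/27)(27n^2+162n-1485) + (0)
Last nonzero remainder: 27n^2+162n-1485. Dividing through by 27 gives the monic gcd n^2+6n-55.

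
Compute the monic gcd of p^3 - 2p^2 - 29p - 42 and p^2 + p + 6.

1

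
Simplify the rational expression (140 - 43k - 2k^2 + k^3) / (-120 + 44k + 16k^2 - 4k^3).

(28 - 3k - k^2)/(-24 + 4k + 4k^2)

Repeated division with remainder:
  k^3 - 2k^2 - 43k + 140 = (-1/4)(-4k^3 + 16k^2 + 44k - 120) + (2k^2 - 32k + 110)
  -4k^3 + 16k^2 + 44k - 120 = (-2k - 24)(2k^2 - 32k + 110) + (-504k + 2520)
  2k^2 - 32k + 110 = (-(1/252)k + 11/252)(-504k + 2520) + (0)
Last nonzero remainder: -504k + 2520. Dividing through by -504 gives the monic gcd k - 5.
Cancel k - 5 from numerator and denominator to get the reduced form.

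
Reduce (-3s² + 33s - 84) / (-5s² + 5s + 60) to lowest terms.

(3s - 21)/(5s + 15)

Repeated division with remainder:
  -3s² + 33s - 84 = (3/5)(-5s² + 5s + 60) + (30s - 120)
  -5s² + 5s + 60 = (-(1/6)s - 1/2)(30s - 120) + (0)
Last nonzero remainder: 30s - 120. Dividing through by 30 gives the monic gcd s - 4.
Cancel s - 4 from numerator and denominator to get the reduced form.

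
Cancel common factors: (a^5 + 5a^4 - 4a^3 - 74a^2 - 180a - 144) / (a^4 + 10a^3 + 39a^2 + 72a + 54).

(a^2 - 2a - 8)/(a + 3)

Repeated division with remainder:
  a^5 + 5a^4 - 4a^3 - 74a^2 - 180a - 144 = (a - 5)(a^4 + 10a^3 + 39a^2 + 72a + 54) + (7a^3 + 49a^2 + 126a + 126)
  a^4 + 10a^3 + 39a^2 + 72a + 54 = ((1/7)a + 3/7)(7a^3 + 49a^2 + 126a + 126) + (0)
Last nonzero remainder: 7a^3 + 49a^2 + 126a + 126. Dividing through by 7 gives the monic gcd a^3 + 7a^2 + 18a + 18.
Cancel a^3 + 7a^2 + 18a + 18 from numerator and denominator to get the reduced form.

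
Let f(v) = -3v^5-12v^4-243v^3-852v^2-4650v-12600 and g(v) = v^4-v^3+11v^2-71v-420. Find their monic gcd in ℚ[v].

v^3+4v^2+31v+84

Apply the Euclidean algorithm:
  -3v^5-12v^4-243v^3-852v^2-4650v-12600 = (-3v-15)(v^4-v^3+11v^2-71v-420) + (-225v^3-900v^2-6975v-18900)
  v^4-v^3+11v^2-71v-420 = (-(1/225)v+1/45)(-225v^3-900v^2-6975v-18900) + (0)
Last nonzero remainder: -225v^3-900v^2-6975v-18900. Dividing through by -225 gives the monic gcd v^3+4v^2+31v+84.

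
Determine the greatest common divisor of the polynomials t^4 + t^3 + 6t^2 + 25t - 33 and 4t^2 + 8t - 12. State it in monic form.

By polynomial division,
  t^4 + t^3 + 6t^2 + 25t - 33 = ((1/4)t^2 - (1/4)t + 11/4)(4t^2 + 8t - 12) + (0)
Last nonzero remainder: 4t^2 + 8t - 12. Dividing through by 4 gives the monic gcd t^2 + 2t - 3.

t^2 + 2t - 3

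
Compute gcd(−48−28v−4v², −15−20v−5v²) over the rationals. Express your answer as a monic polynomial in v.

3+v

By polynomial division,
  −4v²−28v−48 = (4/5)(−5v²−20v−15) + (−12v−36)
  −5v²−20v−15 = ((5/12)v+5/12)(−12v−36) + (0)
Last nonzero remainder: −12v−36. Dividing through by −12 gives the monic gcd v+3.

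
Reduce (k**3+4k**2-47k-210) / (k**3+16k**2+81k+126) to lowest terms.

(k**2-2k-35)/(k**2+10k+21)

Euclidean algorithm in ℚ[k]:
  k**3+4k**2-47k-210 = (k**3+16k**2+81k+126) + (-12k**2-128k-336)
  k**3+16k**2+81k+126 = (-(1/12)k-4/9)(-12k**2-128k-336) + (-(35/9)k-70/3)
  -12k**2-128k-336 = ((108/35)k+72/5)(-(35/9)k-70/3) + (0)
Last nonzero remainder: -(35/9)k-70/3. Dividing through by -35/9 gives the monic gcd k+6.
Cancel k+6 from numerator and denominator to get the reduced form.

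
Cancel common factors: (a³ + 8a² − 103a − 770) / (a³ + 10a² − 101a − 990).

Euclidean algorithm in ℚ[a]:
  a³ + 8a² − 103a − 770 = (a³ + 10a² − 101a − 990) + (−2a² − 2a + 220)
  a³ + 10a² − 101a − 990 = (−(1/2)a − 9/2)(−2a² − 2a + 220) + (0)
Last nonzero remainder: −2a² − 2a + 220. Dividing through by −2 gives the monic gcd a² + a − 110.
Cancel a² + a − 110 from numerator and denominator to get the reduced form.

(a + 7)/(a + 9)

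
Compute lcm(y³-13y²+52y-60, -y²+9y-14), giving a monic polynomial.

y⁴-20y³+143y²-424y+420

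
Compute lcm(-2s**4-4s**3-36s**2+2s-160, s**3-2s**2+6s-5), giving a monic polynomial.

s**5+s**4+16s**3-19s**2+81s-80

Apply the Euclidean algorithm:
  -2s**4-4s**3-36s**2+2s-160 = (-2s-8)(s**3-2s**2+6s-5) + (-40s**2+40s-200)
  s**3-2s**2+6s-5 = (-(1/40)s+1/40)(-40s**2+40s-200) + (0)
Last nonzero remainder: -40s**2+40s-200. Dividing through by -40 gives the monic gcd s**2-s+5.
Then lcm(f, g) = f·g / gcd(f, g); expanding and making the result monic gives the answer.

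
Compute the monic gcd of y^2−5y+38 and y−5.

Euclidean algorithm in ℚ[y]:
  y^2−5y+38 = (y)(y−5) + (38)
  y−5 = ((1/38)y−5/38)(38) + (0)
The last nonzero remainder is the constant 38, so the polynomials are coprime and gcd = 1.

1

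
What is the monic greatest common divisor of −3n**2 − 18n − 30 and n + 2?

Apply the Euclidean algorithm:
  −3n**2 − 18n − 30 = (−3n − 12)(n + 2) + (−6)
  n + 2 = (−(1/6)n − 1/3)(−6) + (0)
The last nonzero remainder is the constant −6, so the polynomials are coprime and gcd = 1.

1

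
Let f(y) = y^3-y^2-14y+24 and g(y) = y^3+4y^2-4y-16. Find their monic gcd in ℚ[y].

y^2+2y-8

Apply the Euclidean algorithm:
  y^3-y^2-14y+24 = (y^3+4y^2-4y-16) + (-5y^2-10y+40)
  y^3+4y^2-4y-16 = (-(1/5)y-2/5)(-5y^2-10y+40) + (0)
Last nonzero remainder: -5y^2-10y+40. Dividing through by -5 gives the monic gcd y^2+2y-8.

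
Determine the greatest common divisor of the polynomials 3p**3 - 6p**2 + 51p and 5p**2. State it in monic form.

p

Repeated division with remainder:
  3p**3 - 6p**2 + 51p = ((3/5)p - 6/5)(5p**2) + (51p)
  5p**2 = ((5/51)p)(51p) + (0)
Last nonzero remainder: 51p. Dividing through by 51 gives the monic gcd p.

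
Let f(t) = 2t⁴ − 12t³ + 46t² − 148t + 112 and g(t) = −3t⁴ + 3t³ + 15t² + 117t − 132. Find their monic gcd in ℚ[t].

Repeated division with remainder:
  2t⁴ − 12t³ + 46t² − 148t + 112 = (−2/3)(−3t⁴ + 3t³ + 15t² + 117t − 132) + (−10t³ + 56t² − 70t + 24)
  −3t⁴ + 3t³ + 15t² + 117t − 132 = ((3/10)t + 69/50)(−10t³ + 56t² − 70t + 24) + (−(1032/25)t² + (1032/5)t − 4128/25)
  −10t³ + 56t² − 70t + 24 = ((125/516)t − 25/172)(−(1032/25)t² + (1032/5)t − 4128/25) + (0)
Last nonzero remainder: −(1032/25)t² + (1032/5)t − 4128/25. Dividing through by −1032/25 gives the monic gcd t² − 5t + 4.

t² − 5t + 4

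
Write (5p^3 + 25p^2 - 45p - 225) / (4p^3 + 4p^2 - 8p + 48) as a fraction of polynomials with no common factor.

Apply the Euclidean algorithm:
  5p^3 + 25p^2 - 45p - 225 = (5/4)(4p^3 + 4p^2 - 8p + 48) + (20p^2 - 35p - 285)
  4p^3 + 4p^2 - 8p + 48 = ((1/5)p + 11/20)(20p^2 - 35p - 285) + ((273/4)p + 819/4)
  20p^2 - 35p - 285 = ((80/273)p - 380/273)((273/4)p + 819/4) + (0)
Last nonzero remainder: (273/4)p + 819/4. Dividing through by 273/4 gives the monic gcd p + 3.
Cancel p + 3 from numerator and denominator to get the reduced form.

(5p^2 + 10p - 75)/(4p^2 - 8p + 16)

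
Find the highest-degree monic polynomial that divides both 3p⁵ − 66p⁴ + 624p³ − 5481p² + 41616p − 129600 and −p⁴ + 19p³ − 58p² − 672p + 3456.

p³ − 25p² + 208p − 576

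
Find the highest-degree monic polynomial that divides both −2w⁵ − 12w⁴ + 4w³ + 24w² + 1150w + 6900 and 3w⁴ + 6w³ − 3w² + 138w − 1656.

Euclidean algorithm in ℚ[w]:
  −2w⁵ − 12w⁴ + 4w³ + 24w² + 1150w + 6900 = (−(2/3)w − 8/3)(3w⁴ + 6w³ − 3w² + 138w − 1656) + (18w³ + 108w² + 414w + 2484)
  3w⁴ + 6w³ − 3w² + 138w − 1656 = ((1/6)w − 2/3)(18w³ + 108w² + 414w + 2484) + (0)
Last nonzero remainder: 18w³ + 108w² + 414w + 2484. Dividing through by 18 gives the monic gcd w³ + 6w² + 23w + 138.

w³ + 6w² + 23w + 138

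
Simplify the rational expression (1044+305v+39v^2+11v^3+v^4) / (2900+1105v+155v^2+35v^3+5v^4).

(9+v)/(25+5v)

Repeated division with remainder:
  v^4+11v^3+39v^2+305v+1044 = (1/5)(5v^4+35v^3+155v^2+1105v+2900) + (4v^3+8v^2+84v+464)
  5v^4+35v^3+155v^2+1105v+2900 = ((5/4)v+25/4)(4v^3+8v^2+84v+464) + (0)
Last nonzero remainder: 4v^3+8v^2+84v+464. Dividing through by 4 gives the monic gcd v^3+2v^2+21v+116.
Cancel v^3+2v^2+21v+116 from numerator and denominator to get the reduced form.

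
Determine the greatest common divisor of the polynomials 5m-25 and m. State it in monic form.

1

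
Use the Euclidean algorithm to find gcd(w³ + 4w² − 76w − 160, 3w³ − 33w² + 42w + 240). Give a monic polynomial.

w² − 6w − 16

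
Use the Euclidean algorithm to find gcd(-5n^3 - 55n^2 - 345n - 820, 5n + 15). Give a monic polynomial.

Apply the Euclidean algorithm:
  -5n^3 - 55n^2 - 345n - 820 = (-n^2 - 8n - 45)(5n + 15) + (-145)
  5n + 15 = (-(1/29)n - 3/29)(-145) + (0)
The last nonzero remainder is the constant -145, so the polynomials are coprime and gcd = 1.

1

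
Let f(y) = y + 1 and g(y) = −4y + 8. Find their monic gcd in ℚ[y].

1

Repeated division with remainder:
  y + 1 = (−1/4)(−4y + 8) + (3)
  −4y + 8 = (−(4/3)y + 8/3)(3) + (0)
The last nonzero remainder is the constant 3, so the polynomials are coprime and gcd = 1.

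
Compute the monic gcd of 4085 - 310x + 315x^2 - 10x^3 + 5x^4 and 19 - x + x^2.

19 - x + x^2

Euclidean algorithm in ℚ[x]:
  5x^4 - 10x^3 + 315x^2 - 310x + 4085 = (5x^2 - 5x + 215)(x^2 - x + 19) + (0)
The last nonzero remainder x^2 - x + 19 is already monic.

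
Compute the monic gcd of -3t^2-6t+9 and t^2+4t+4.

Repeated division with remainder:
  -3t^2-6t+9 = (-3)(t^2+4t+4) + (6t+21)
  t^2+4t+4 = ((1/6)t+1/12)(6t+21) + (9/4)
  6t+21 = ((8/3)t+28/3)(9/4) + (0)
The last nonzero remainder is the constant 9/4, so the polynomials are coprime and gcd = 1.

1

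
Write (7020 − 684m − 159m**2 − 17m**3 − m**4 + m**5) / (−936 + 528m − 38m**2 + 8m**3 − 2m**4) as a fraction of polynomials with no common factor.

(30 − m − m**2)/(−4 + 2m)

Apply the Euclidean algorithm:
  m**5 − m**4 − 17m**3 − 159m**2 − 684m + 7020 = (−(1/2)m − 3/2)(−2m**4 + 8m**3 − 38m**2 + 528m − 936) + (−24m**3 + 48m**2 − 360m + 5616)
  −2m**4 + 8m**3 − 38m**2 + 528m − 936 = ((1/12)m − 1/6)(−24m**3 + 48m**2 − 360m + 5616) + (0)
Last nonzero remainder: −24m**3 + 48m**2 − 360m + 5616. Dividing through by −24 gives the monic gcd m**3 − 2m**2 + 15m − 234.
Cancel m**3 − 2m**2 + 15m − 234 from numerator and denominator to get the reduced form.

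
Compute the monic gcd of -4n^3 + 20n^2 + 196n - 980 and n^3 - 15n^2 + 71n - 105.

Euclidean algorithm in ℚ[n]:
  -4n^3 + 20n^2 + 196n - 980 = (-4)(n^3 - 15n^2 + 71n - 105) + (-40n^2 + 480n - 1400)
  n^3 - 15n^2 + 71n - 105 = (-(1/40)n + 3/40)(-40n^2 + 480n - 1400) + (0)
Last nonzero remainder: -40n^2 + 480n - 1400. Dividing through by -40 gives the monic gcd n^2 - 12n + 35.

n^2 - 12n + 35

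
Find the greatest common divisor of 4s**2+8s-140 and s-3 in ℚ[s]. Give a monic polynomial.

1

Repeated division with remainder:
  4s**2+8s-140 = (4s+20)(s-3) + (-80)
  s-3 = (-(1/80)s+3/80)(-80) + (0)
The last nonzero remainder is the constant -80, so the polynomials are coprime and gcd = 1.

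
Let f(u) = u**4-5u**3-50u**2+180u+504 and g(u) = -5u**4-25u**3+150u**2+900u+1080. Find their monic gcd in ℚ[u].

u**3+2u**2-36u-72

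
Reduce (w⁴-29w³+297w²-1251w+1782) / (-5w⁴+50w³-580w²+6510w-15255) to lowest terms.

(-w²+17w-66)/(5w²+10w+565)

By polynomial division,
  w⁴-29w³+297w²-1251w+1782 = (-1/5)(-5w⁴+50w³-580w²+6510w-15255) + (-19w³+181w²+51w-1269)
  -5w⁴+50w³-580w²+6510w-15255 = ((5/19)w-45/361)(-19w³+181w²+51w-1269) + (-(206080/361)w²+(2472960/361)w-5564160/361)
  -19w³+181w²+51w-1269 = ((6859/206080)w+16967/206080)(-(206080/361)w²+(2472960/361)w-5564160/361) + (0)
Last nonzero remainder: -(206080/361)w²+(2472960/361)w-5564160/361. Dividing through by -206080/361 gives the monic gcd w²-12w+27.
Cancel w²-12w+27 from numerator and denominator to get the reduced form.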